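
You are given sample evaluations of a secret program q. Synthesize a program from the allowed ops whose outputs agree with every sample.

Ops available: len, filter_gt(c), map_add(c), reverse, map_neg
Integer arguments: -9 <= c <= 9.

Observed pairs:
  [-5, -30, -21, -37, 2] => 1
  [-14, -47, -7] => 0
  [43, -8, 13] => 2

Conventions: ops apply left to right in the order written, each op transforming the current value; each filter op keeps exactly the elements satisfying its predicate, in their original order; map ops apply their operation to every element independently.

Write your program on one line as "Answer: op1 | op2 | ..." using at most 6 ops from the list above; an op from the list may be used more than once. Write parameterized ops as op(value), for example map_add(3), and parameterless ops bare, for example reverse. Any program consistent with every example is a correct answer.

reverse | filter_gt(-8) | filter_gt(1) | reverse | len

Check, running the answer program on each example:
  [-5, -30, -21, -37, 2] -> [2, -37, -21, -30, -5] -> [2, -5] -> [2] -> [2] -> 1
  [-14, -47, -7] -> [-7, -47, -14] -> [-7] -> [] -> [] -> 0
  [43, -8, 13] -> [13, -8, 43] -> [13, 43] -> [13, 43] -> [43, 13] -> 2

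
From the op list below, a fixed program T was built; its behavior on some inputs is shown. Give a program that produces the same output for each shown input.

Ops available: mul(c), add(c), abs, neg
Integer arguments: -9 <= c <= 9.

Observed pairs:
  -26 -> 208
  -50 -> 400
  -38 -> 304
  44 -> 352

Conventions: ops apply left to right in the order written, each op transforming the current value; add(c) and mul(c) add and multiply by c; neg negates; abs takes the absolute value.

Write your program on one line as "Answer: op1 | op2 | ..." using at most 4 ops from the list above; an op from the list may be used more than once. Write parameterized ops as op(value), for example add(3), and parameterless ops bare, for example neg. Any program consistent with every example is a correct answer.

abs | neg | mul(8) | abs

Check, running the answer program on each example:
  -26 -> 26 -> -26 -> -208 -> 208
  -50 -> 50 -> -50 -> -400 -> 400
  -38 -> 38 -> -38 -> -304 -> 304
  44 -> 44 -> -44 -> -352 -> 352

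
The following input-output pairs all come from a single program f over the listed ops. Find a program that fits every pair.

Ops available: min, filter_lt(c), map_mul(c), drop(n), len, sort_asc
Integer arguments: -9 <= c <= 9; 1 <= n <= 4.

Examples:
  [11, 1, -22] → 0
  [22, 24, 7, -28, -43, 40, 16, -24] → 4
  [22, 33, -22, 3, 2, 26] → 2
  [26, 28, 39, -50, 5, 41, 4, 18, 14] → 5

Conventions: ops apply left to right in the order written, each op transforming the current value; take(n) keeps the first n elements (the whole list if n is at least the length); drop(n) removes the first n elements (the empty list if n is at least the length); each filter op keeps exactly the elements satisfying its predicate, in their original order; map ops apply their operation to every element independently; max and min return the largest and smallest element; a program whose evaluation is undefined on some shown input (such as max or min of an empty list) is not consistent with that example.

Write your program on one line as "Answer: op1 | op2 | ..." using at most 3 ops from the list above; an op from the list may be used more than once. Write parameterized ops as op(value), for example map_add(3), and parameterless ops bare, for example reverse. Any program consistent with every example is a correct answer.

map_mul(9) | drop(4) | len

Check, running the answer program on each example:
  [11, 1, -22] -> [99, 9, -198] -> [] -> 0
  [22, 24, 7, -28, -43, 40, 16, -24] -> [198, 216, 63, -252, -387, 360, 144, -216] -> [-387, 360, 144, -216] -> 4
  [22, 33, -22, 3, 2, 26] -> [198, 297, -198, 27, 18, 234] -> [18, 234] -> 2
  [26, 28, 39, -50, 5, 41, 4, 18, 14] -> [234, 252, 351, -450, 45, 369, 36, 162, 126] -> [45, 369, 36, 162, 126] -> 5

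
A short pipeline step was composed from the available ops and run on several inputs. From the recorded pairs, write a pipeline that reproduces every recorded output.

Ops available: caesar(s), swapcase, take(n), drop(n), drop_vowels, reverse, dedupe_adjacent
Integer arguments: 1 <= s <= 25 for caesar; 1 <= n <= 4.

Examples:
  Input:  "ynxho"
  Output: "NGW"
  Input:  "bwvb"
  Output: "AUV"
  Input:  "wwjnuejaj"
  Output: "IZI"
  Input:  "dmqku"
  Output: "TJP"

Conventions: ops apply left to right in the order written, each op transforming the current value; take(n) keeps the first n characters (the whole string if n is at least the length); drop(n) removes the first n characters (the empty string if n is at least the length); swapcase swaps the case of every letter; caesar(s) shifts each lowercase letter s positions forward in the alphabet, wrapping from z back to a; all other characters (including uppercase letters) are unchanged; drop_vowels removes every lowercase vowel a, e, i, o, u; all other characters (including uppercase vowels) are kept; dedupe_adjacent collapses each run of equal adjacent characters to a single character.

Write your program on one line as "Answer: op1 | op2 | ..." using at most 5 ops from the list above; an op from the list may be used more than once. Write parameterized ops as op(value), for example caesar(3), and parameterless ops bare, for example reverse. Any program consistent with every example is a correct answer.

reverse | caesar(25) | dedupe_adjacent | swapcase | take(3)

Check, running the answer program on each example:
  "ynxho" -> "ohxny" -> "ngwmx" -> "ngwmx" -> "NGWMX" -> "NGW"
  "bwvb" -> "bvwb" -> "auva" -> "auva" -> "AUVA" -> "AUV"
  "wwjnuejaj" -> "jajeunjww" -> "izidtmivv" -> "izidtmiv" -> "IZIDTMIV" -> "IZI"
  "dmqku" -> "ukqmd" -> "tjplc" -> "tjplc" -> "TJPLC" -> "TJP"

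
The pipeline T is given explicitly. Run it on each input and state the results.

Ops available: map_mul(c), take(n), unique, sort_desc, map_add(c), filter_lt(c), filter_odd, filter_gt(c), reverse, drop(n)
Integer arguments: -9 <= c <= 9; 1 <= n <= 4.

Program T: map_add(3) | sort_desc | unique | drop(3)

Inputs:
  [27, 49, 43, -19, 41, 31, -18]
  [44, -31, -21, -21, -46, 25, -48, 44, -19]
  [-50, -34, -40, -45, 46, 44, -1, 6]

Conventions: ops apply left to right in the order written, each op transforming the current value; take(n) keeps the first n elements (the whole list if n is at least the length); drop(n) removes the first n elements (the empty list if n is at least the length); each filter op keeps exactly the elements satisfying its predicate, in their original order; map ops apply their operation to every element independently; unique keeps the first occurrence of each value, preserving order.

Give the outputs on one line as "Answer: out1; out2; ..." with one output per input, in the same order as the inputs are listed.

Execution, op by op:
  [27, 49, 43, -19, 41, 31, -18] -> [30, 52, 46, -16, 44, 34, -15] -> [52, 46, 44, 34, 30, -15, -16] -> [52, 46, 44, 34, 30, -15, -16] -> [34, 30, -15, -16]
  [44, -31, -21, -21, -46, 25, -48, 44, -19] -> [47, -28, -18, -18, -43, 28, -45, 47, -16] -> [47, 47, 28, -16, -18, -18, -28, -43, -45] -> [47, 28, -16, -18, -28, -43, -45] -> [-18, -28, -43, -45]
  [-50, -34, -40, -45, 46, 44, -1, 6] -> [-47, -31, -37, -42, 49, 47, 2, 9] -> [49, 47, 9, 2, -31, -37, -42, -47] -> [49, 47, 9, 2, -31, -37, -42, -47] -> [2, -31, -37, -42, -47]

[34, 30, -15, -16]; [-18, -28, -43, -45]; [2, -31, -37, -42, -47]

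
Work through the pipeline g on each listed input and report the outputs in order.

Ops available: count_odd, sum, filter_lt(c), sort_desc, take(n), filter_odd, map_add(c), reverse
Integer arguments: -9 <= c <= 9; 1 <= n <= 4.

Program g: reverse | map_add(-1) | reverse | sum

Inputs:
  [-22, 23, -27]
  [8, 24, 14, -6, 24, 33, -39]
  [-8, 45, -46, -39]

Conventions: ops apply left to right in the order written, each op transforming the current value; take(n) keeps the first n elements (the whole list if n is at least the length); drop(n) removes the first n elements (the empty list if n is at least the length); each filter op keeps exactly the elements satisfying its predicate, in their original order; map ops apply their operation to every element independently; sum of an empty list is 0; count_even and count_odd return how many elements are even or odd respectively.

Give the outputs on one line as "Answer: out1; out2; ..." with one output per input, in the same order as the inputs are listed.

Execution, op by op:
  [-22, 23, -27] -> [-27, 23, -22] -> [-28, 22, -23] -> [-23, 22, -28] -> -29
  [8, 24, 14, -6, 24, 33, -39] -> [-39, 33, 24, -6, 14, 24, 8] -> [-40, 32, 23, -7, 13, 23, 7] -> [7, 23, 13, -7, 23, 32, -40] -> 51
  [-8, 45, -46, -39] -> [-39, -46, 45, -8] -> [-40, -47, 44, -9] -> [-9, 44, -47, -40] -> -52

-29; 51; -52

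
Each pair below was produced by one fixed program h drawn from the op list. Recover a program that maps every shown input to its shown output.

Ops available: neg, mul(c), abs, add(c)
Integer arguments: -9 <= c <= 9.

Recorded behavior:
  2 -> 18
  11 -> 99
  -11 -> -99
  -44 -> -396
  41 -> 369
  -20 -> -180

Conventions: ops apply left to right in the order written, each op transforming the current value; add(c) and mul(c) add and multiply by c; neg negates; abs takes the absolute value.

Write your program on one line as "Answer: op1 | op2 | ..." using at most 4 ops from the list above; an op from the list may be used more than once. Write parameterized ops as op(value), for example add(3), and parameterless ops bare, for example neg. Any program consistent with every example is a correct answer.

mul(-9) | add(-5) | neg | add(-5)

Check, running the answer program on each example:
  2 -> -18 -> -23 -> 23 -> 18
  11 -> -99 -> -104 -> 104 -> 99
  -11 -> 99 -> 94 -> -94 -> -99
  -44 -> 396 -> 391 -> -391 -> -396
  41 -> -369 -> -374 -> 374 -> 369
  -20 -> 180 -> 175 -> -175 -> -180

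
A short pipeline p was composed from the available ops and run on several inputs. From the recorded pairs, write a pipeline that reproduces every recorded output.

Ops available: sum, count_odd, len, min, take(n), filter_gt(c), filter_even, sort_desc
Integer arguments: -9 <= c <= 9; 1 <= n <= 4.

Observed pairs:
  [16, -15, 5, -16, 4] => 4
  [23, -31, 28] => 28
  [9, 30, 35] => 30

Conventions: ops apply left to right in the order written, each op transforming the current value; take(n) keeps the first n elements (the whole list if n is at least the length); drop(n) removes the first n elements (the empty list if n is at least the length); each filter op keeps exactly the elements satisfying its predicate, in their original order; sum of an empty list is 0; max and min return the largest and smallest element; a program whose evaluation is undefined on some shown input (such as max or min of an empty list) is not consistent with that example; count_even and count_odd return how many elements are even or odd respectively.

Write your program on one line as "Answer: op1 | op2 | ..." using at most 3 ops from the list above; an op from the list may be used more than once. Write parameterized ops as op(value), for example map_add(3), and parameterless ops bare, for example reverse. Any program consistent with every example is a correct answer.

filter_even | sum

Check, running the answer program on each example:
  [16, -15, 5, -16, 4] -> [16, -16, 4] -> 4
  [23, -31, 28] -> [28] -> 28
  [9, 30, 35] -> [30] -> 30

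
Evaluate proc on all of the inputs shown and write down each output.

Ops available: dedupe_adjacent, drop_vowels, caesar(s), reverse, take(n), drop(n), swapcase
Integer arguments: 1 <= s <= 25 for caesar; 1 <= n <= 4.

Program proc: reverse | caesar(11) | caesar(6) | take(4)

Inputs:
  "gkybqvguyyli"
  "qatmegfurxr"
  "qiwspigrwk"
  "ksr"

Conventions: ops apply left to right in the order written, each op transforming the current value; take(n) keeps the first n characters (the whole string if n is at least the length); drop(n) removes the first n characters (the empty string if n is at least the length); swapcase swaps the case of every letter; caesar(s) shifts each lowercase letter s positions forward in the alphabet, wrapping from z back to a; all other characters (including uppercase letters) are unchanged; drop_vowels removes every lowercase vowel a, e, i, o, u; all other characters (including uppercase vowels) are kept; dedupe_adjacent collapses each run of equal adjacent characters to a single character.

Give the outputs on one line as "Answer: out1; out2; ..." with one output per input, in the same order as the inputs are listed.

Execution, op by op:
  "gkybqvguyyli" -> "ilyyugvqbykg" -> "twjjfrgbmjvr" -> "zcpplxmhspbx" -> "zcpp"
  "qatmegfurxr" -> "rxrufgemtaq" -> "cicfqrpxelb" -> "ioilwxvdkrh" -> "ioil"
  "qiwspigrwk" -> "kwrgipswiq" -> "vhcrtadhtb" -> "bnixzgjnzh" -> "bnix"
  "ksr" -> "rsk" -> "cdv" -> "ijb" -> "ijb"

"zcpp"; "ioil"; "bnix"; "ijb"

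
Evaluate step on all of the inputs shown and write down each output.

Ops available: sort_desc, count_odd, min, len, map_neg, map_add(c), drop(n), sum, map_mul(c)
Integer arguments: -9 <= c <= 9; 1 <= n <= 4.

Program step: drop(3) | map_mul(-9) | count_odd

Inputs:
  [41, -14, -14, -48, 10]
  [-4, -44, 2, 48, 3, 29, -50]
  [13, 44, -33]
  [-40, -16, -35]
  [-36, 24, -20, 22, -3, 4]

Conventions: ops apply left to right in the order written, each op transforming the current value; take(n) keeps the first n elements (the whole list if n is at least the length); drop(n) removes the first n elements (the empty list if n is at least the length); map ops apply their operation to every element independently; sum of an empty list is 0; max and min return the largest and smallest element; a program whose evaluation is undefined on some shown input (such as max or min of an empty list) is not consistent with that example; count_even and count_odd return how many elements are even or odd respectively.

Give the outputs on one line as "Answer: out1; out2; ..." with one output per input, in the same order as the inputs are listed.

0; 2; 0; 0; 1

Execution, op by op:
  [41, -14, -14, -48, 10] -> [-48, 10] -> [432, -90] -> 0
  [-4, -44, 2, 48, 3, 29, -50] -> [48, 3, 29, -50] -> [-432, -27, -261, 450] -> 2
  [13, 44, -33] -> [] -> [] -> 0
  [-40, -16, -35] -> [] -> [] -> 0
  [-36, 24, -20, 22, -3, 4] -> [22, -3, 4] -> [-198, 27, -36] -> 1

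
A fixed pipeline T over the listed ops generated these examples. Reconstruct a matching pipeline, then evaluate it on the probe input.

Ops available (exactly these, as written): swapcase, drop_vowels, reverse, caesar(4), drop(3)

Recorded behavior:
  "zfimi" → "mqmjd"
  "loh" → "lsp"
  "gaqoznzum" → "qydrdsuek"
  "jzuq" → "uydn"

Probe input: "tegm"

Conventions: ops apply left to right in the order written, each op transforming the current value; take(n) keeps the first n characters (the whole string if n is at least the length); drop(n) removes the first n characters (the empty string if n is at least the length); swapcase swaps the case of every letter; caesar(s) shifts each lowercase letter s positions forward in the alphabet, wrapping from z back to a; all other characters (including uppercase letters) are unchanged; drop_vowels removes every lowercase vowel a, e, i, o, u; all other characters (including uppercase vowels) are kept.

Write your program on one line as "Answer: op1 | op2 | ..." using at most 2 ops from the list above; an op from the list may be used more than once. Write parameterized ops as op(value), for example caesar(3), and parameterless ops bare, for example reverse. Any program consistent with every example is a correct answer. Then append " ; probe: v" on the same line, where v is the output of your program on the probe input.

reverse | caesar(4) ; probe: "qkix"

Check, running the answer program on each example:
  "zfimi" -> "imifz" -> "mqmjd"
  "loh" -> "hol" -> "lsp"
  "gaqoznzum" -> "muznzoqag" -> "qydrdsuek"
  "jzuq" -> "quzj" -> "uydn"
  probe: "tegm" -> "mget" -> "qkix"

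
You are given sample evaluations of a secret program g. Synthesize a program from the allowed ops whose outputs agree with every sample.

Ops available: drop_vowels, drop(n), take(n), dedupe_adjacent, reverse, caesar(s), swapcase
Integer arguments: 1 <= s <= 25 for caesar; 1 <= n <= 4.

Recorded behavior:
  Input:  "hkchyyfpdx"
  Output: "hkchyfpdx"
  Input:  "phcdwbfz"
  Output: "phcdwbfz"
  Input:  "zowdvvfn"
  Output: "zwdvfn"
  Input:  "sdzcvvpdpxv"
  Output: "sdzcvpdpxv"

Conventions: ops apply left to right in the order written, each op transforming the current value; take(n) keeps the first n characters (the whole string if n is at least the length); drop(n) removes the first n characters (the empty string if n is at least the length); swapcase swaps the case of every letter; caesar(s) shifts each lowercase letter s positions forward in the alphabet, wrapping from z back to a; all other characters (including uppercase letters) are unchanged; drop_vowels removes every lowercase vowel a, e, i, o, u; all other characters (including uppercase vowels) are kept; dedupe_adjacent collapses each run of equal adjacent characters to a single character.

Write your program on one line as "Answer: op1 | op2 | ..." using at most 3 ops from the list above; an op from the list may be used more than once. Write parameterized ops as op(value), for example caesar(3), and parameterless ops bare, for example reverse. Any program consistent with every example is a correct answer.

drop_vowels | dedupe_adjacent

Check, running the answer program on each example:
  "hkchyyfpdx" -> "hkchyyfpdx" -> "hkchyfpdx"
  "phcdwbfz" -> "phcdwbfz" -> "phcdwbfz"
  "zowdvvfn" -> "zwdvvfn" -> "zwdvfn"
  "sdzcvvpdpxv" -> "sdzcvvpdpxv" -> "sdzcvpdpxv"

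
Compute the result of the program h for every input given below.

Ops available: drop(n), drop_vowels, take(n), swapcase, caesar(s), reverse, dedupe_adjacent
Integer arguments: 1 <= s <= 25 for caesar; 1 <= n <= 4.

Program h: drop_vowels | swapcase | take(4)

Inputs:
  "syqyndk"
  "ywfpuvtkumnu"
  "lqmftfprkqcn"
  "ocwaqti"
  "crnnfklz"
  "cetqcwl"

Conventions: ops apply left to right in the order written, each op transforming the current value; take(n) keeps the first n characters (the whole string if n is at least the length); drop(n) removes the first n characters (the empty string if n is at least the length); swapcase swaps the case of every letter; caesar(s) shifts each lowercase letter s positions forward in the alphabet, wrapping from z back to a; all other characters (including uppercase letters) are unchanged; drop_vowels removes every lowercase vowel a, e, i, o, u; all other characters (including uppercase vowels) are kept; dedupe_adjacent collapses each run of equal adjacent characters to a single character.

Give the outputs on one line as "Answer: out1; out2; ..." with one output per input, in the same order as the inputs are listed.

Execution, op by op:
  "syqyndk" -> "syqyndk" -> "SYQYNDK" -> "SYQY"
  "ywfpuvtkumnu" -> "ywfpvtkmn" -> "YWFPVTKMN" -> "YWFP"
  "lqmftfprkqcn" -> "lqmftfprkqcn" -> "LQMFTFPRKQCN" -> "LQMF"
  "ocwaqti" -> "cwqt" -> "CWQT" -> "CWQT"
  "crnnfklz" -> "crnnfklz" -> "CRNNFKLZ" -> "CRNN"
  "cetqcwl" -> "ctqcwl" -> "CTQCWL" -> "CTQC"

"SYQY"; "YWFP"; "LQMF"; "CWQT"; "CRNN"; "CTQC"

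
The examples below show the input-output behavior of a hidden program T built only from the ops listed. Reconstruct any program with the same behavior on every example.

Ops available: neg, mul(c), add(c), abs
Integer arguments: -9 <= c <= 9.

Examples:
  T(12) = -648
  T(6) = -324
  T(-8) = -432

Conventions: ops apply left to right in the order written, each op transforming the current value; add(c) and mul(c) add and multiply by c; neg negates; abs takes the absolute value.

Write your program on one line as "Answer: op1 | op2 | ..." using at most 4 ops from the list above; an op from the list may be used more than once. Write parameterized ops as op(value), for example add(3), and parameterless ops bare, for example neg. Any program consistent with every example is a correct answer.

abs | mul(-9) | mul(6)

Check, running the answer program on each example:
  12 -> 12 -> -108 -> -648
  6 -> 6 -> -54 -> -324
  -8 -> 8 -> -72 -> -432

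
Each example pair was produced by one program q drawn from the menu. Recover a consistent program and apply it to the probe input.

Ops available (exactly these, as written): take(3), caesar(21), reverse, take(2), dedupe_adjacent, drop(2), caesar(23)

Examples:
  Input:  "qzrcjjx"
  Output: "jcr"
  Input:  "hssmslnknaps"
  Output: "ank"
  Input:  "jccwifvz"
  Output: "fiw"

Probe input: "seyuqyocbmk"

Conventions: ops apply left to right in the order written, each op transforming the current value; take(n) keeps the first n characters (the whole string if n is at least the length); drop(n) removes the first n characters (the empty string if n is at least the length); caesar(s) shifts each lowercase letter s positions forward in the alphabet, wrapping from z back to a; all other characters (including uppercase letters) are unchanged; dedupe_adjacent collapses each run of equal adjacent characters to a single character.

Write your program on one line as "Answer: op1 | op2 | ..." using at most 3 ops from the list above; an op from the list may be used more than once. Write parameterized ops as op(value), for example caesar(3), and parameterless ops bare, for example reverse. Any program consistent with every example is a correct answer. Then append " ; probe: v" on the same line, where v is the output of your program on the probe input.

reverse | drop(2) | take(3) ; probe: "bco"

Check, running the answer program on each example:
  "qzrcjjx" -> "xjjcrzq" -> "jcrzq" -> "jcr"
  "hssmslnknaps" -> "spanknlsmssh" -> "anknlsmssh" -> "ank"
  "jccwifvz" -> "zvfiwccj" -> "fiwccj" -> "fiw"
  probe: "seyuqyocbmk" -> "kmbcoyquyes" -> "bcoyquyes" -> "bco"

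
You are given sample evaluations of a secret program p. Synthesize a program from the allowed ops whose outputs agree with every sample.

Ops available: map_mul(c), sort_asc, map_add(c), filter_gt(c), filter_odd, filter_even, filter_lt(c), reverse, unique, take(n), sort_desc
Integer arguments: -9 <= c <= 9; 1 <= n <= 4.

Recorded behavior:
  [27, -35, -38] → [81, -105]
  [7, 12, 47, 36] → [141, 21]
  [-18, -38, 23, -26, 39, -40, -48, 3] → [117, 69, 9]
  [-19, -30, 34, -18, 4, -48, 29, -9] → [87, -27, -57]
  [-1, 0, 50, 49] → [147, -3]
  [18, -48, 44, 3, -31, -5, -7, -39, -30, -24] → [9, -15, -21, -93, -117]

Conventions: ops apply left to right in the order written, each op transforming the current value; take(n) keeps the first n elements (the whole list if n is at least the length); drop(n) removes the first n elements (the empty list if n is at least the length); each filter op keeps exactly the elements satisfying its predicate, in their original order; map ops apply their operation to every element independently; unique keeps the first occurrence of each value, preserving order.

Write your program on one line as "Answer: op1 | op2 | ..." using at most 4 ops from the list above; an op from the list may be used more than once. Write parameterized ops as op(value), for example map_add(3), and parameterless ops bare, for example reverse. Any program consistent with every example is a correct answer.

filter_odd | map_mul(3) | sort_desc

Check, running the answer program on each example:
  [27, -35, -38] -> [27, -35] -> [81, -105] -> [81, -105]
  [7, 12, 47, 36] -> [7, 47] -> [21, 141] -> [141, 21]
  [-18, -38, 23, -26, 39, -40, -48, 3] -> [23, 39, 3] -> [69, 117, 9] -> [117, 69, 9]
  [-19, -30, 34, -18, 4, -48, 29, -9] -> [-19, 29, -9] -> [-57, 87, -27] -> [87, -27, -57]
  [-1, 0, 50, 49] -> [-1, 49] -> [-3, 147] -> [147, -3]
  [18, -48, 44, 3, -31, -5, -7, -39, -30, -24] -> [3, -31, -5, -7, -39] -> [9, -93, -15, -21, -117] -> [9, -15, -21, -93, -117]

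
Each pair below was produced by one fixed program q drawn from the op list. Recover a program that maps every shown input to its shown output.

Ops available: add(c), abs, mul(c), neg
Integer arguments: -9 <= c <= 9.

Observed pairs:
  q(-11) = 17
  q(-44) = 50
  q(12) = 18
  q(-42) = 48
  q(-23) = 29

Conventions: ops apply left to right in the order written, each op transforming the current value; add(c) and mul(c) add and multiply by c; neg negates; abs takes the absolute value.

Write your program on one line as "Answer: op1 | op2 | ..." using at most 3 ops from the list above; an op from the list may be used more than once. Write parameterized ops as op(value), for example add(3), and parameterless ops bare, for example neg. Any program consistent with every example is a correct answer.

abs | add(2) | add(4)

Check, running the answer program on each example:
  -11 -> 11 -> 13 -> 17
  -44 -> 44 -> 46 -> 50
  12 -> 12 -> 14 -> 18
  -42 -> 42 -> 44 -> 48
  -23 -> 23 -> 25 -> 29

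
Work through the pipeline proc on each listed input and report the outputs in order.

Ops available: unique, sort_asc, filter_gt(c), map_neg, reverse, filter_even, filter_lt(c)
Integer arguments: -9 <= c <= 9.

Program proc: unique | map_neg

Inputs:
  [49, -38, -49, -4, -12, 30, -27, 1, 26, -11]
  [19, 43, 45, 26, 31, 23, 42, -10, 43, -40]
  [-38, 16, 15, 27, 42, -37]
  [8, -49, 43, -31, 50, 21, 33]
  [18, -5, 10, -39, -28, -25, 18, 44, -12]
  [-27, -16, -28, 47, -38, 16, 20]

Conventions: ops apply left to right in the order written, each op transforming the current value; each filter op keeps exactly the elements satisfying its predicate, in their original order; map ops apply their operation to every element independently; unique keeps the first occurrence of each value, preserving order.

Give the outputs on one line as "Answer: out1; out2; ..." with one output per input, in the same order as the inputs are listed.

Execution, op by op:
  [49, -38, -49, -4, -12, 30, -27, 1, 26, -11] -> [49, -38, -49, -4, -12, 30, -27, 1, 26, -11] -> [-49, 38, 49, 4, 12, -30, 27, -1, -26, 11]
  [19, 43, 45, 26, 31, 23, 42, -10, 43, -40] -> [19, 43, 45, 26, 31, 23, 42, -10, -40] -> [-19, -43, -45, -26, -31, -23, -42, 10, 40]
  [-38, 16, 15, 27, 42, -37] -> [-38, 16, 15, 27, 42, -37] -> [38, -16, -15, -27, -42, 37]
  [8, -49, 43, -31, 50, 21, 33] -> [8, -49, 43, -31, 50, 21, 33] -> [-8, 49, -43, 31, -50, -21, -33]
  [18, -5, 10, -39, -28, -25, 18, 44, -12] -> [18, -5, 10, -39, -28, -25, 44, -12] -> [-18, 5, -10, 39, 28, 25, -44, 12]
  [-27, -16, -28, 47, -38, 16, 20] -> [-27, -16, -28, 47, -38, 16, 20] -> [27, 16, 28, -47, 38, -16, -20]

[-49, 38, 49, 4, 12, -30, 27, -1, -26, 11]; [-19, -43, -45, -26, -31, -23, -42, 10, 40]; [38, -16, -15, -27, -42, 37]; [-8, 49, -43, 31, -50, -21, -33]; [-18, 5, -10, 39, 28, 25, -44, 12]; [27, 16, 28, -47, 38, -16, -20]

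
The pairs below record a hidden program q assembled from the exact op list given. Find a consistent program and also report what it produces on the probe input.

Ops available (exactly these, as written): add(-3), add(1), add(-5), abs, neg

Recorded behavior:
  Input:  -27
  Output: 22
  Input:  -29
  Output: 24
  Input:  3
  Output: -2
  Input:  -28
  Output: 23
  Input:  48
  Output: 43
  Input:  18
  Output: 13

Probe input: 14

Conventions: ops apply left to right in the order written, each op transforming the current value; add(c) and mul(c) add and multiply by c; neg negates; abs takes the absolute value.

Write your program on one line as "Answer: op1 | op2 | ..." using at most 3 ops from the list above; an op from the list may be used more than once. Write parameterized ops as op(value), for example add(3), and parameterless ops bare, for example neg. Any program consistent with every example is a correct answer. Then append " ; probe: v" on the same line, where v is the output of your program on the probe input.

abs | add(-5) ; probe: 9

Check, running the answer program on each example:
  -27 -> 27 -> 22
  -29 -> 29 -> 24
  3 -> 3 -> -2
  -28 -> 28 -> 23
  48 -> 48 -> 43
  18 -> 18 -> 13
  probe: 14 -> 14 -> 9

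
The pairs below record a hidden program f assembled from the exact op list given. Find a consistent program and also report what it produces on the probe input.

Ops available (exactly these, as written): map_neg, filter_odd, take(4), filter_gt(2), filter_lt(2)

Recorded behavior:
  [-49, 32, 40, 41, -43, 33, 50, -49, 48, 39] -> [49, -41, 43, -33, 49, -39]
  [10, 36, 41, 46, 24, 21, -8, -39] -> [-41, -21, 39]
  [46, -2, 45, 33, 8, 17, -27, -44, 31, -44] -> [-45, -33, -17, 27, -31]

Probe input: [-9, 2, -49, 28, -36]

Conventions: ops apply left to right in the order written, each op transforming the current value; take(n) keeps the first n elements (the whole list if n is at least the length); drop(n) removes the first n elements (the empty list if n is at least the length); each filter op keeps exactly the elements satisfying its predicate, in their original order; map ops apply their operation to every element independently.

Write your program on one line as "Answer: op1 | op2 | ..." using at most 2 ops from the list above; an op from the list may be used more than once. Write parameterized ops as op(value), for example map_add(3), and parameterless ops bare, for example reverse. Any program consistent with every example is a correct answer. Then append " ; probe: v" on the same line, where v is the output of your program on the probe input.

filter_odd | map_neg ; probe: [9, 49]

Check, running the answer program on each example:
  [-49, 32, 40, 41, -43, 33, 50, -49, 48, 39] -> [-49, 41, -43, 33, -49, 39] -> [49, -41, 43, -33, 49, -39]
  [10, 36, 41, 46, 24, 21, -8, -39] -> [41, 21, -39] -> [-41, -21, 39]
  [46, -2, 45, 33, 8, 17, -27, -44, 31, -44] -> [45, 33, 17, -27, 31] -> [-45, -33, -17, 27, -31]
  probe: [-9, 2, -49, 28, -36] -> [-9, -49] -> [9, 49]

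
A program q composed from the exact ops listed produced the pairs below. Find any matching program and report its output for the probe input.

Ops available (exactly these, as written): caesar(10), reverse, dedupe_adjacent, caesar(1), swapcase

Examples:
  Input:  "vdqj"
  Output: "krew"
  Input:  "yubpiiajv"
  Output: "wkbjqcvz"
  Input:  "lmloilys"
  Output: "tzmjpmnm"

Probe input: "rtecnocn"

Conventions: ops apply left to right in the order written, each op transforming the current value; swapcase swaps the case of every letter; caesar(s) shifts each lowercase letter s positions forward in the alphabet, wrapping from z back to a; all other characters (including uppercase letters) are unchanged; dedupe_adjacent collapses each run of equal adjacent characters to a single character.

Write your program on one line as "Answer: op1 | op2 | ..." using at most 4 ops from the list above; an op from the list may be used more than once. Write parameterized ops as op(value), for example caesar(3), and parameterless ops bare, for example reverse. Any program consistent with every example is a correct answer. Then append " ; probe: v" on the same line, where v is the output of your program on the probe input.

caesar(1) | reverse | dedupe_adjacent ; probe: "odpodfus"

Check, running the answer program on each example:
  "vdqj" -> "werk" -> "krew" -> "krew"
  "yubpiiajv" -> "zvcqjjbkw" -> "wkbjjqcvz" -> "wkbjqcvz"
  "lmloilys" -> "mnmpjmzt" -> "tzmjpmnm" -> "tzmjpmnm"
  probe: "rtecnocn" -> "sufdopdo" -> "odpodfus" -> "odpodfus"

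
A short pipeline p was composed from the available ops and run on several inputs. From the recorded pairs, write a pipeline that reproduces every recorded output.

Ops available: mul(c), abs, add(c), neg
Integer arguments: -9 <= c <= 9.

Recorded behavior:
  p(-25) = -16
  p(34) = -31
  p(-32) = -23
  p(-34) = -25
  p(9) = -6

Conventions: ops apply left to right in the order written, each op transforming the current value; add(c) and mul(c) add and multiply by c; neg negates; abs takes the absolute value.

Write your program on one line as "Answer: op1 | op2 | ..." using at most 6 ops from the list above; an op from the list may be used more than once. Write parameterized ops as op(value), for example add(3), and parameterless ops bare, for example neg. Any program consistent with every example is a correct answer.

add(3) | neg | abs | neg | add(6)

Check, running the answer program on each example:
  -25 -> -22 -> 22 -> 22 -> -22 -> -16
  34 -> 37 -> -37 -> 37 -> -37 -> -31
  -32 -> -29 -> 29 -> 29 -> -29 -> -23
  -34 -> -31 -> 31 -> 31 -> -31 -> -25
  9 -> 12 -> -12 -> 12 -> -12 -> -6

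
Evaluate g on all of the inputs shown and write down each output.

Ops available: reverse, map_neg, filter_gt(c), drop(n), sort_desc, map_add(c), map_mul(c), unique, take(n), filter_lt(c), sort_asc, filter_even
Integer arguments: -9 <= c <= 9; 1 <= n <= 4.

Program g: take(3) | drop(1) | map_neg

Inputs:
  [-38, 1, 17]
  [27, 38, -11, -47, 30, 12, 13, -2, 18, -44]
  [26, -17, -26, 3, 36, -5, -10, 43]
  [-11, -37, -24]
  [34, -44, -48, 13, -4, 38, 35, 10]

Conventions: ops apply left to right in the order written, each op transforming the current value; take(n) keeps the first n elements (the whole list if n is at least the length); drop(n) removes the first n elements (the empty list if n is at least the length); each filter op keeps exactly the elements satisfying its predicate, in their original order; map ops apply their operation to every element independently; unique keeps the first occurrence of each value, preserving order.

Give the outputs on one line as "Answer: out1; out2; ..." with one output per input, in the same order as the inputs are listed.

[-1, -17]; [-38, 11]; [17, 26]; [37, 24]; [44, 48]

Execution, op by op:
  [-38, 1, 17] -> [-38, 1, 17] -> [1, 17] -> [-1, -17]
  [27, 38, -11, -47, 30, 12, 13, -2, 18, -44] -> [27, 38, -11] -> [38, -11] -> [-38, 11]
  [26, -17, -26, 3, 36, -5, -10, 43] -> [26, -17, -26] -> [-17, -26] -> [17, 26]
  [-11, -37, -24] -> [-11, -37, -24] -> [-37, -24] -> [37, 24]
  [34, -44, -48, 13, -4, 38, 35, 10] -> [34, -44, -48] -> [-44, -48] -> [44, 48]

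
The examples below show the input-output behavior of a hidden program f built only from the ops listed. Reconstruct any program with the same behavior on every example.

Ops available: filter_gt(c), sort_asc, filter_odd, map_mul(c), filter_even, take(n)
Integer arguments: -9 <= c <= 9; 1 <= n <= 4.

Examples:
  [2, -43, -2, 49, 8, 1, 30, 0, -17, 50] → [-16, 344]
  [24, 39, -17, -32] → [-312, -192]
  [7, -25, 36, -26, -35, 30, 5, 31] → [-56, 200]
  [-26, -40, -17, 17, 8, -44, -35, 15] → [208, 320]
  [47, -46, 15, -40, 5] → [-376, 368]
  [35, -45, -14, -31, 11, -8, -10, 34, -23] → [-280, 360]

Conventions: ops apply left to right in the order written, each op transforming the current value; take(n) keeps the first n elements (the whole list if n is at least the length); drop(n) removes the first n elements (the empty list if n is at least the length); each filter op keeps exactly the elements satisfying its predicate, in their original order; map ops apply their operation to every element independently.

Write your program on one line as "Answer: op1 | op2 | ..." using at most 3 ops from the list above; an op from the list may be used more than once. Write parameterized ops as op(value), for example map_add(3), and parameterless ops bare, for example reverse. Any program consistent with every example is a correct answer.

map_mul(-8) | take(2) | sort_asc

Check, running the answer program on each example:
  [2, -43, -2, 49, 8, 1, 30, 0, -17, 50] -> [-16, 344, 16, -392, -64, -8, -240, 0, 136, -400] -> [-16, 344] -> [-16, 344]
  [24, 39, -17, -32] -> [-192, -312, 136, 256] -> [-192, -312] -> [-312, -192]
  [7, -25, 36, -26, -35, 30, 5, 31] -> [-56, 200, -288, 208, 280, -240, -40, -248] -> [-56, 200] -> [-56, 200]
  [-26, -40, -17, 17, 8, -44, -35, 15] -> [208, 320, 136, -136, -64, 352, 280, -120] -> [208, 320] -> [208, 320]
  [47, -46, 15, -40, 5] -> [-376, 368, -120, 320, -40] -> [-376, 368] -> [-376, 368]
  [35, -45, -14, -31, 11, -8, -10, 34, -23] -> [-280, 360, 112, 248, -88, 64, 80, -272, 184] -> [-280, 360] -> [-280, 360]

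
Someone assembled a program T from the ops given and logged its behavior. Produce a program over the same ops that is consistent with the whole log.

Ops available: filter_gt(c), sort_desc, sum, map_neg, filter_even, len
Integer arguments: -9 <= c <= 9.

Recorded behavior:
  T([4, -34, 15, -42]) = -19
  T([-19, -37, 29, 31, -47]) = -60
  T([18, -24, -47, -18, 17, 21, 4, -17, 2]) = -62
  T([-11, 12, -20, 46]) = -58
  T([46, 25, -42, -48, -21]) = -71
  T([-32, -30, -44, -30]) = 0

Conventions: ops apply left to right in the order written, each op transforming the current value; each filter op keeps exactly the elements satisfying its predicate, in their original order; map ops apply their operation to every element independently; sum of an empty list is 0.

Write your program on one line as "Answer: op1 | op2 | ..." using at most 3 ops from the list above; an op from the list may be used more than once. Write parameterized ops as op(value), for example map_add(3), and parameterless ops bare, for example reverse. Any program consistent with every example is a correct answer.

filter_gt(-7) | map_neg | sum

Check, running the answer program on each example:
  [4, -34, 15, -42] -> [4, 15] -> [-4, -15] -> -19
  [-19, -37, 29, 31, -47] -> [29, 31] -> [-29, -31] -> -60
  [18, -24, -47, -18, 17, 21, 4, -17, 2] -> [18, 17, 21, 4, 2] -> [-18, -17, -21, -4, -2] -> -62
  [-11, 12, -20, 46] -> [12, 46] -> [-12, -46] -> -58
  [46, 25, -42, -48, -21] -> [46, 25] -> [-46, -25] -> -71
  [-32, -30, -44, -30] -> [] -> [] -> 0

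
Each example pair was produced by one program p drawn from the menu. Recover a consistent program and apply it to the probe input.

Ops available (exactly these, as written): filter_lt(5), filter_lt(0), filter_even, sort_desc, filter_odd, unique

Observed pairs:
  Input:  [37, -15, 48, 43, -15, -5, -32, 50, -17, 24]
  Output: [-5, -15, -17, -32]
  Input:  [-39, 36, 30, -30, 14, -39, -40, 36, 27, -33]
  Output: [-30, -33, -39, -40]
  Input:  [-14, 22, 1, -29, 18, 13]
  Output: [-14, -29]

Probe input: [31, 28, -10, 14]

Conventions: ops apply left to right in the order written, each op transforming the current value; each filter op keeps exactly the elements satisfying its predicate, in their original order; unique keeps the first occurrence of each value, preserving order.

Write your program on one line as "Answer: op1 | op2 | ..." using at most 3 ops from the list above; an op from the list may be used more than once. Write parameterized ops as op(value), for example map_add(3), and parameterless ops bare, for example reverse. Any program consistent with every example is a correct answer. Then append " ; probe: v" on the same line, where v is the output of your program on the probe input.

sort_desc | unique | filter_lt(0) ; probe: [-10]

Check, running the answer program on each example:
  [37, -15, 48, 43, -15, -5, -32, 50, -17, 24] -> [50, 48, 43, 37, 24, -5, -15, -15, -17, -32] -> [50, 48, 43, 37, 24, -5, -15, -17, -32] -> [-5, -15, -17, -32]
  [-39, 36, 30, -30, 14, -39, -40, 36, 27, -33] -> [36, 36, 30, 27, 14, -30, -33, -39, -39, -40] -> [36, 30, 27, 14, -30, -33, -39, -40] -> [-30, -33, -39, -40]
  [-14, 22, 1, -29, 18, 13] -> [22, 18, 13, 1, -14, -29] -> [22, 18, 13, 1, -14, -29] -> [-14, -29]
  probe: [31, 28, -10, 14] -> [31, 28, 14, -10] -> [31, 28, 14, -10] -> [-10]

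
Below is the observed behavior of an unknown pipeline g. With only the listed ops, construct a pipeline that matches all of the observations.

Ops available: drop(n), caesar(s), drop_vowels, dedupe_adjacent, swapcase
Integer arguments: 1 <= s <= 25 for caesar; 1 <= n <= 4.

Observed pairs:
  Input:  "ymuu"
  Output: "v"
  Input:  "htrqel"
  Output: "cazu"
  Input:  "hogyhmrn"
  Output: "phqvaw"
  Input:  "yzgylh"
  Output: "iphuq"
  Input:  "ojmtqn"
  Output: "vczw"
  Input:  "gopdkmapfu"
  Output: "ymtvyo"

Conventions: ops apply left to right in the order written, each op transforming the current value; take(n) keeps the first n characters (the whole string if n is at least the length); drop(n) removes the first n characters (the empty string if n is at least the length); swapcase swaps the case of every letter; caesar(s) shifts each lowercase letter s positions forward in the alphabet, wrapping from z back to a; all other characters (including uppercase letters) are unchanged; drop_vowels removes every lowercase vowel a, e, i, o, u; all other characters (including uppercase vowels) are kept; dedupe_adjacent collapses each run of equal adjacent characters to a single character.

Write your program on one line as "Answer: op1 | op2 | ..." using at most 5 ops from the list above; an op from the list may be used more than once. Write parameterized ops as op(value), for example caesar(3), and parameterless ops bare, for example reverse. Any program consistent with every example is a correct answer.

drop_vowels | drop(1) | caesar(1) | caesar(8)

Check, running the answer program on each example:
  "ymuu" -> "ym" -> "m" -> "n" -> "v"
  "htrqel" -> "htrql" -> "trql" -> "usrm" -> "cazu"
  "hogyhmrn" -> "hgyhmrn" -> "gyhmrn" -> "hzinso" -> "phqvaw"
  "yzgylh" -> "yzgylh" -> "zgylh" -> "ahzmi" -> "iphuq"
  "ojmtqn" -> "jmtqn" -> "mtqn" -> "nuro" -> "vczw"
  "gopdkmapfu" -> "gpdkmpf" -> "pdkmpf" -> "qelnqg" -> "ymtvyo"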